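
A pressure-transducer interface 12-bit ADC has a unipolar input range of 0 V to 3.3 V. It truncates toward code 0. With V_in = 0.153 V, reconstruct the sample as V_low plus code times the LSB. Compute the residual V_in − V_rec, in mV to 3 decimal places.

0.729 mV

LSB = 3.3/2^12 = 0.806 mV.
(0.153 − 0)/0.000805664 = 189.9055; ⌊·⌋ gives code 189.
Code 189 maps back to 0 + 189×0.000805664 V = 0.15227051 V.
V_in − V_rec = 0.000729492 V = 0.729 mV.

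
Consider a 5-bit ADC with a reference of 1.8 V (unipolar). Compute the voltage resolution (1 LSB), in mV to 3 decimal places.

Full-scale span = 1.8 V.
LSB = 1.8 / 2^5 = 1.8 / 32 = 0.05625 V = 56.250 mV.

56.250 mV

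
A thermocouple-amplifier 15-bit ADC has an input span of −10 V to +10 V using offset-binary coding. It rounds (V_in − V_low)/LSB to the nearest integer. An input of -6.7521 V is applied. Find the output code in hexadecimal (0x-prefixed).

With 32768 levels over 20 V, one step is 0.610 mV.
(V_in − V_low)/LSB = (-6.7521 − (−10)) / 0.000610352 = 5321.359.
round(5321.359) = 5321.
In hexadecimal (0x-prefixed): 0x14C9.

code 0x14C9 (decimal 5321)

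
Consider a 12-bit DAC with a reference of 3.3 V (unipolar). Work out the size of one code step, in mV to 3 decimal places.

0.806 mV

Full-scale span = 3.3 V.
LSB = 3.3 / 2^12 = 3.3 / 4096 = 0.000805664 V = 0.806 mV.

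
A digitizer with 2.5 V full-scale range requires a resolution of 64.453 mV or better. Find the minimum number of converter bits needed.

6 bits

Number of steps required ≥ 2.5 V / 64.453 mV = 38.79.
Need 2^N ≥ 38.79; 2^5 = 32, 2^6 = 64.
Minimum N = 6.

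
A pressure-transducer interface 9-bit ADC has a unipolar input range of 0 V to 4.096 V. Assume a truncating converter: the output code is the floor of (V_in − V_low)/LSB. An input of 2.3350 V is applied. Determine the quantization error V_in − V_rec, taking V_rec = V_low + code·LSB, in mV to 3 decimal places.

7.000 mV

Step size: 4.096 V ÷ 2^9 = 8.000 mV.
(V_in − V_low)/LSB = (2.3350 − 0)/0.008 = 291.8750 → code 291 (floor).
Reconstructed: 2.328 V.
Difference: 0.007 V → 7.000 mV.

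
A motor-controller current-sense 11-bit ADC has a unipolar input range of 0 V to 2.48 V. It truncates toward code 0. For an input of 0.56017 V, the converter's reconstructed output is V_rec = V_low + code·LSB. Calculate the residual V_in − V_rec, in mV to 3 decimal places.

One LSB is 2.48 V / 2048 = 1.211 mV.
Scaled input = 462.5920 LSBs, so code = 462.
Code 462 maps back to 0 + 462×0.00121094 V = 0.55945312 V.
V_in − V_rec = 0.000716875 V = 0.717 mV.

0.717 mV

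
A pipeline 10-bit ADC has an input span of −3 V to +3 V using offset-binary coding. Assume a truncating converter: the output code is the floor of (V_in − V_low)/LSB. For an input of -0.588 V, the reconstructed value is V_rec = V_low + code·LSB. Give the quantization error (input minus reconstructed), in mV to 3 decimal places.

3.797 mV

LSB = 6/2^10 = 5.859 mV.
(-0.588 − (−3))/0.00585938 = 411.6480; ⌊·⌋ gives code 411.
Reconstructed: -0.59179688 V.
Difference: 0.00379687 V → 3.797 mV.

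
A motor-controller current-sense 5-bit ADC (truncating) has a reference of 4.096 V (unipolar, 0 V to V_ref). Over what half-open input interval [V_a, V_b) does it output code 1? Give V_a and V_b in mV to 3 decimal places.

[128.000 mV, 256.000 mV)

LSB = 4.096/2^5 = 128.000 mV.
V_a = V_low + 1·LSB = 0.128 V; V_b = V_low + 2·LSB = 0.256 V.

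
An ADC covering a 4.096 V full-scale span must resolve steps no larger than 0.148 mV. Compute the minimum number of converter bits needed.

15 bits

Number of steps required ≥ 4.096 V / 0.148 mV = 27675.68.
Need 2^N ≥ 27675.68; 2^14 = 16384, 2^15 = 32768.
Minimum N = 15.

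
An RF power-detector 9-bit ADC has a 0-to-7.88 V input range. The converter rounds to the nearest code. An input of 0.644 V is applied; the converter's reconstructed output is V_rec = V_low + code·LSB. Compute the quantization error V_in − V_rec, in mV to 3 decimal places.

LSB = 7.88/2^9 = 15.391 mV.
Scaled input = 41.8437 LSBs, so code = 42.
V_rec = 0 + 42·0.0153906 = 0.64640625 V.
Error = 0.644 − 0.64640625 = -0.00240625 V = -2.406 mV.

-2.406 mV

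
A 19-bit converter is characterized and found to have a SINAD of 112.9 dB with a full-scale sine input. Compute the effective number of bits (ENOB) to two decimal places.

ENOB = (SINAD − 1.76) / 6.02 = (112.9 − 1.76)/6.02 = 18.462.

18.46 bits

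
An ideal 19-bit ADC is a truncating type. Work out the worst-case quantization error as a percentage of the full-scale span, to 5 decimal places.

Truncating → worst-case error = 1 LSB = V_FS/2^19, so 100/524288 = 0.000190735 % of full scale.

0.00019 %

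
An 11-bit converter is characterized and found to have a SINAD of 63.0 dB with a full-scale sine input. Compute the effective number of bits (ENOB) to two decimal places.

10.17 bits

ENOB = (SINAD − 1.76) / 6.02 = (63.0 − 1.76)/6.02 = 10.173.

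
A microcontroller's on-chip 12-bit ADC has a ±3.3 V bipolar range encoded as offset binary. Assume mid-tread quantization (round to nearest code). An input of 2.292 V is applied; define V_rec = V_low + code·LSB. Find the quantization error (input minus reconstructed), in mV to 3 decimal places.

Step size: 6.6 V ÷ 2^12 = 1.611 mV.
(2.292 − (−3.3))/0.00161133 = 3470.4291; round gives code 3470.
Reconstructed: 2.2913086 V.
Error = 2.292 − 2.2913086 = 0.000691406 V = 0.691 mV.

0.691 mV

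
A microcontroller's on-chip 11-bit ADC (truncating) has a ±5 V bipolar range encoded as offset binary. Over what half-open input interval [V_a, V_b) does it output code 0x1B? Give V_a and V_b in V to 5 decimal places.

LSB = 10/2^11 = 4.883 mV.
Code 0x1B = 27 decimal.
V_a = V_low + 27·LSB = -4.86816 V; V_b = V_low + 28·LSB = -4.86328 V.

[-4.86816 V, -4.86328 V)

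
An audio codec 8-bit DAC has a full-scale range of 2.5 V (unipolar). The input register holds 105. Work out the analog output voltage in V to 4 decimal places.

1.0254 V

LSB = 2.5 V / 2^8 = 9.766 mV.
V_out = 0 + 105 × 0.00976562 V = 1.02539 V.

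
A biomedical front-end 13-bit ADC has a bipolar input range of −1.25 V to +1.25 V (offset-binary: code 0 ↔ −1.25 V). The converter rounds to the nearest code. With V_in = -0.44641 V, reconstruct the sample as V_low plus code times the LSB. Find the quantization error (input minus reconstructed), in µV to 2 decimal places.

Step size: 2.5 V ÷ 2^13 = 305.18 µV.
(-0.44641 − (−1.25))/0.000305176 = 2633.2037; round gives code 2633.
Reconstructed: -0.44647217 V.
Error = -0.44641 − (−0.44647217) = 6.2168e-05 V = 62.17 µV.

62.17 µV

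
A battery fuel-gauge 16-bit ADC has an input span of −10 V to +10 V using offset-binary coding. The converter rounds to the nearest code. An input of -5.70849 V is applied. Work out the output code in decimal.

code 14062

LSB = 20 V / 65536 = 305.18 µV.
(V_in − V_low)/LSB = (-5.70849 − (−10)) / 0.000305176 = 14062.420.
round(14062.420) = 14062.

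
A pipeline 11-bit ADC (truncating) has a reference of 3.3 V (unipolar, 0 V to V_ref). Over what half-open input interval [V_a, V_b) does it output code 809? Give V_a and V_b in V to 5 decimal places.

[1.30356 V, 1.30518 V)

LSB = 3.3/2^11 = 1.611 mV.
V_a = V_low + 809·LSB = 1.30356 V; V_b = V_low + 810·LSB = 1.30518 V.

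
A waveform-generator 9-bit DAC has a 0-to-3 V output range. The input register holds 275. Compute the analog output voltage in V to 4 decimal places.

LSB = 3 V / 2^9 = 5.859 mV.
V_out = 0 + 275 × 0.00585938 V = 1.61133 V.

1.6113 V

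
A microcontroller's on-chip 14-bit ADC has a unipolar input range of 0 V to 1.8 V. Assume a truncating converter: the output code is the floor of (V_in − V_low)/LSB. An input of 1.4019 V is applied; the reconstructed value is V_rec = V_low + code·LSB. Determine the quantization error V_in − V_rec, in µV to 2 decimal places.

44.53 µV

One LSB is 1.8 V / 16384 = 109.86 µV.
(V_in − V_low)/LSB = (1.4019 − 0)/0.000109863 = 12760.4053 → code 12760 (floor).
V_rec = 0 + 12760·0.000109863 = 1.4018555 V.
V_in − V_rec = 4.45313e-05 V = 44.53 µV.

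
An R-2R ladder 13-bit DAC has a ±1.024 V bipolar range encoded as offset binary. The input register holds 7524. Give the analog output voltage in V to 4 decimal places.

0.8570 V

LSB = 2.048 V / 2^13 = 250.00 µV.
V_out = (−1.024) + 7524 × 0.00025 V = 0.857 V.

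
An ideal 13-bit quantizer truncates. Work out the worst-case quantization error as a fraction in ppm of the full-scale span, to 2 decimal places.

Truncating → worst-case error = 1 LSB = V_FS/2^13, so 1e+06/8192 = 122.07 ppm of full scale.

122.07 ppm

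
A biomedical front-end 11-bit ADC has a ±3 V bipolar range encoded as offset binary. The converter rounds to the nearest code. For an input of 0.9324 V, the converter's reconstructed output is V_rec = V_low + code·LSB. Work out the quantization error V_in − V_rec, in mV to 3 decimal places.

0.759 mV

One LSB is 6 V / 2048 = 2.930 mV.
Scaled input = 1342.2592 LSBs, so code = 1342.
Reconstructed: 0.93164062 V.
V_in − V_rec = 0.000759375 V = 0.759 mV.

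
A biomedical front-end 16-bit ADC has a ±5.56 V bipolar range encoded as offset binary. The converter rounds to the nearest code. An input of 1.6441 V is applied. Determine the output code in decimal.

With 65536 levels over 11.12 V, one step is 169.68 µV.
(1.6441 − (−5.56)) / 0.000169678 = 42457.545 LSBs.
Round → code 42458.

code 42458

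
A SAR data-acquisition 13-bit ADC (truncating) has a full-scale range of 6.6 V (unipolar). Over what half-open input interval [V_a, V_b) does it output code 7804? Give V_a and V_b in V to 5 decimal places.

[6.28740 V, 6.28821 V)

LSB = 6.6/2^13 = 0.806 mV.
V_a = V_low + 7804·LSB = 6.2874 V; V_b = V_low + 7805·LSB = 6.28821 V.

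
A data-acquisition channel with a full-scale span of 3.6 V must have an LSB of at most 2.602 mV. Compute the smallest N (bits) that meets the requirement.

11 bits

Number of steps required ≥ 3.6 V / 2.602 mV = 1383.55.
Need 2^N ≥ 1383.55; 2^10 = 1024, 2^11 = 2048.
Minimum N = 11.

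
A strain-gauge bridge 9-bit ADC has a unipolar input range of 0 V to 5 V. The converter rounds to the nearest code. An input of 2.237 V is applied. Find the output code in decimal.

code 229

With 512 levels over 5 V, one step is 9.766 mV.
Input sits at 229.069 steps above V_low.
round(229.069) = 229.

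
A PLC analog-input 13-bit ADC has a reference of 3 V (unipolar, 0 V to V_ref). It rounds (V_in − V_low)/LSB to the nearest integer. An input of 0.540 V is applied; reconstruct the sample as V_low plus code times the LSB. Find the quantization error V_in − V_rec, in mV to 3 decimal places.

Step size: 3 V ÷ 2^13 = 366.21 µV.
Scaled input = 1474.5600 LSBs, so code = 1475.
Reconstructed: 0.54016113 V.
Error = 0.540 − 0.54016113 = -0.000161133 V = -0.161 mV.

-0.161 mV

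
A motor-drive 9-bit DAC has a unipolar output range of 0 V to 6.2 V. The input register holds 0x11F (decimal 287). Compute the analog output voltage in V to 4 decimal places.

3.4754 V

LSB = 6.2 V / 2^9 = 12.109 mV.
Code 0x11F = 287 decimal.
V_out = 0 + 287 × 0.0121094 V = 3.47539 V.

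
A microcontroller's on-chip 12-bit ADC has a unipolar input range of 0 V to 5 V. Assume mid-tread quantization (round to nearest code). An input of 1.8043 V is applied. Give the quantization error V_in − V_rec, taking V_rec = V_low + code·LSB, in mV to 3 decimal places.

0.101 mV

One LSB is 5 V / 4096 = 1.221 mV.
Scaled input = 1478.0826 LSBs, so code = 1478.
V_rec = 0 + 1478·0.0012207 = 1.8041992 V.
V_in − V_rec = 0.000100781 V = 0.101 mV.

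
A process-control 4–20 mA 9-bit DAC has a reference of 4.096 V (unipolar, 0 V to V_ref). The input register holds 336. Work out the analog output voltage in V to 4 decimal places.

LSB = 4.096 V / 2^9 = 8.000 mV.
V_out = 0 + 336 × 0.008 V = 2.688 V.

2.6880 V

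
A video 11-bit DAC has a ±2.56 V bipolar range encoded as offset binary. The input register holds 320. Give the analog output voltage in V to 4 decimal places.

LSB = 5.12 V / 2^11 = 2.500 mV.
V_out = (−2.56) + 320 × 0.0025 V = -1.76 V.

-1.7600 V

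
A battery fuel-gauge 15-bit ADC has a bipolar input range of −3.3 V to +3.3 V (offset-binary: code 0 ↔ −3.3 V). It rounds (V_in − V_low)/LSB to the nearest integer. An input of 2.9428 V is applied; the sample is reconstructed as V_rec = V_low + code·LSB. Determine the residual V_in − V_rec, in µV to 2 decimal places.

LSB = 6.6/2^15 = 201.42 µV.
(2.9428 − (−3.3))/0.000201416 = 30994.5561; round gives code 30995.
V_rec = (−3.3) + 30995·0.000201416 = 2.9428894 V.
Error = 2.9428 − 2.9428894 = -8.94043e-05 V = -89.40 µV.

-89.40 µV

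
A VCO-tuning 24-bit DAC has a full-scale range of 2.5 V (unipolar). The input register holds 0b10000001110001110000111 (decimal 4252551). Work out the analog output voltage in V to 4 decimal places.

0.6337 V

LSB = 2.5 V / 2^24 = 0.15 µV.
Code 0b10000001110001110000111 = 4252551 decimal.
V_out = 0 + 4252551 × 1.49012e-07 V = 0.633679 V.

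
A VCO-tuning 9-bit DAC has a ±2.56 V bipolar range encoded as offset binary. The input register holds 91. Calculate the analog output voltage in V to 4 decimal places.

-1.6500 V

LSB = 5.12 V / 2^9 = 10.000 mV.
V_out = (−2.56) + 91 × 0.01 V = -1.65 V.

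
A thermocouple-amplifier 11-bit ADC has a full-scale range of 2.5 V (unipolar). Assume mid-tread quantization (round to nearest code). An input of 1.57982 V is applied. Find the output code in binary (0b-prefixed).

With 2048 levels over 2.5 V, one step is 1.221 mV.
(V_in − V_low)/LSB = (1.57982 − 0) / 0.0012207 = 1294.189.
Round → code 1294.
In binary (0b-prefixed): 0b10100001110.

code 0b10100001110 (decimal 1294)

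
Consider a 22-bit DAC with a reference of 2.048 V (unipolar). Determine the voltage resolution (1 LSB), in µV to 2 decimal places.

Full-scale span = 2.048 V.
LSB = 2.048 / 2^22 = 2.048 / 4194304 = 4.88281e-07 V = 0.49 µV.

0.49 µV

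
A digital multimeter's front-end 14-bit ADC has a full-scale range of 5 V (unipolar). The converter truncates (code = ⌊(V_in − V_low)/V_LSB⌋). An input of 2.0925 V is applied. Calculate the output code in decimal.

LSB = 5 V / 16384 = 305.18 µV.
(2.0925 − 0) / 0.000305176 = 6856.704 LSBs.
So the output code is 6856.

code 6856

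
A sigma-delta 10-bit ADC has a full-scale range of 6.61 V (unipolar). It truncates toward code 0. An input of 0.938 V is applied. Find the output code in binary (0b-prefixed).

With 1024 levels over 6.61 V, one step is 6.455 mV.
(0.938 − 0) / 0.00645508 = 145.312 LSBs.
⌊·⌋(145.312) = 145.
In binary (0b-prefixed): 0b10010001.

code 0b10010001 (decimal 145)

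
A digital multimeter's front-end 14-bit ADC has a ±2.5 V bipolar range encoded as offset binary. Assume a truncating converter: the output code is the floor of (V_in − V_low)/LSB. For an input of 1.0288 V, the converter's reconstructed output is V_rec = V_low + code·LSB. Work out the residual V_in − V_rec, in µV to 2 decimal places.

52.44 µV

Step size: 5 V ÷ 2^14 = 305.18 µV.
(V_in − V_low)/LSB = (1.0288 − (−2.5))/0.000305176 = 11563.1718 → code 11563 (floor).
Reconstructed: 1.0287476 V.
V_in − V_rec = 5.24414e-05 V = 52.44 µV.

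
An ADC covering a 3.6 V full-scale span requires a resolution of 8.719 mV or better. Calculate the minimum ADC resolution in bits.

Number of steps required ≥ 3.6 V / 8.719 mV = 412.89.
Need 2^N ≥ 412.89; 2^8 = 256, 2^9 = 512.
Minimum N = 9.

9 bits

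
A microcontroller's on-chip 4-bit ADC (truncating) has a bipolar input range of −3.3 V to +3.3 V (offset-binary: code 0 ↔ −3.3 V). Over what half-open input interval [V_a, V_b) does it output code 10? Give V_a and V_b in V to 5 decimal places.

[0.82500 V, 1.23750 V)

LSB = 6.6/2^4 = 412.500 mV.
V_a = V_low + 10·LSB = 0.825 V; V_b = V_low + 11·LSB = 1.2375 V.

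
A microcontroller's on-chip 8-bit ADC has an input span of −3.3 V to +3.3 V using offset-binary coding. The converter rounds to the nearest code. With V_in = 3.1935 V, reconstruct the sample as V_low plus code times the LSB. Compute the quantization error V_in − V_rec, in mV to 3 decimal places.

-3.375 mV

One LSB is 6.6 V / 256 = 25.781 mV.
Scaled input = 251.8691 LSBs, so code = 252.
Reconstructed: 3.196875 V.
V_in − V_rec = -0.003375 V = -3.375 mV.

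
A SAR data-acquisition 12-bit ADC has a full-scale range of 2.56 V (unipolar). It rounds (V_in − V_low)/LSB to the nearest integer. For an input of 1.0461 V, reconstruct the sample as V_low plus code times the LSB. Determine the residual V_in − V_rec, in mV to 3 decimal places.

Step size: 2.56 V ÷ 2^12 = 0.625 mV.
Scaled input = 1673.7600 LSBs, so code = 1674.
Code 1674 maps back to 0 + 1674×0.000625 V = 1.04625 V.
Difference: -0.00015 V → -0.150 mV.

-0.150 mV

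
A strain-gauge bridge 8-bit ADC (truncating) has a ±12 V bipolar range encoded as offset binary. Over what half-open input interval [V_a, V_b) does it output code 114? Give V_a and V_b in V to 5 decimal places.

[-1.31250 V, -1.21875 V)

LSB = 24/2^8 = 93.750 mV.
V_a = V_low + 114·LSB = -1.3125 V; V_b = V_low + 115·LSB = -1.21875 V.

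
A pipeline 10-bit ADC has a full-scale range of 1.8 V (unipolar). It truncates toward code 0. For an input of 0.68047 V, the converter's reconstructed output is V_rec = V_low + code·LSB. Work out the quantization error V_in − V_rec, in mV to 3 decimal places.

Step size: 1.8 V ÷ 2^10 = 1.758 mV.
Scaled input = 387.1118 LSBs, so code = 387.
Code 387 maps back to 0 + 387×0.00175781 V = 0.68027344 V.
V_in − V_rec = 0.000196562 V = 0.197 mV.

0.197 mV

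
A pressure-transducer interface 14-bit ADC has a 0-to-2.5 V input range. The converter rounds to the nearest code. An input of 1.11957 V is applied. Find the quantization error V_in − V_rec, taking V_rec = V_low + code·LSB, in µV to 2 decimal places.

32.65 µV

One LSB is 2.5 V / 16384 = 152.59 µV.
Scaled input = 7337.2140 LSBs, so code = 7337.
V_rec = 0 + 7337·0.000152588 = 1.1195374 V.
Difference: 3.26465e-05 V → 32.65 µV.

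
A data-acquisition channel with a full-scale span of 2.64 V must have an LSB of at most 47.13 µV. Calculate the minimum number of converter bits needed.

Number of steps required ≥ 2.64 V / 47.13 µV = 56015.28.
Need 2^N ≥ 56015.28; 2^15 = 32768, 2^16 = 65536.
Minimum N = 16.

16 bits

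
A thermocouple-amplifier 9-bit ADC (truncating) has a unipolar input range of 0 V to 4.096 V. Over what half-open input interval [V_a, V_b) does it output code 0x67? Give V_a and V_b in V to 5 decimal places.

LSB = 4.096/2^9 = 8.000 mV.
Code 0x67 = 103 decimal.
V_a = V_low + 103·LSB = 0.824 V; V_b = V_low + 104·LSB = 0.832 V.

[0.82400 V, 0.83200 V)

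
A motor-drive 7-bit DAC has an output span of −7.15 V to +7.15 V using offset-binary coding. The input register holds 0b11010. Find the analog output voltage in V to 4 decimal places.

LSB = 14.3 V / 2^7 = 111.719 mV.
Code 0b11010 = 26 decimal.
V_out = (−7.15) + 26 × 0.111719 V = -4.24531 V.

-4.2453 V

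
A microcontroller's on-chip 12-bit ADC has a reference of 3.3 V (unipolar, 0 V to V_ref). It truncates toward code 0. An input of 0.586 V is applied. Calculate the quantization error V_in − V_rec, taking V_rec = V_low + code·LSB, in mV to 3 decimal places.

0.282 mV

LSB = 3.3/2^12 = 0.806 mV.
Scaled input = 727.3503 LSBs, so code = 727.
V_rec = 0 + 727·0.000805664 = 0.58571777 V.
Difference: 0.000282227 V → 0.282 mV.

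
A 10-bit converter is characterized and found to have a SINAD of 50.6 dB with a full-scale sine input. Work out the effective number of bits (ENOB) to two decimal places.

8.11 bits

ENOB = (SINAD − 1.76) / 6.02 = (50.6 − 1.76)/6.02 = 8.113.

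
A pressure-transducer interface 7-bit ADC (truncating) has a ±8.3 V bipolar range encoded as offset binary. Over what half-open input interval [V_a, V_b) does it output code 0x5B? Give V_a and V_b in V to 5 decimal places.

[3.50156 V, 3.63125 V)

LSB = 16.6/2^7 = 129.688 mV.
Code 0x5B = 91 decimal.
V_a = V_low + 91·LSB = 3.50156 V; V_b = V_low + 92·LSB = 3.63125 V.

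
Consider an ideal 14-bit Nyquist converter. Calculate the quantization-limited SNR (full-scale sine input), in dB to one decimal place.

86.0 dB

SNR ≈ 6.02·N + 1.76 dB = 6.02·14 + 1.76 = 86.04 dB.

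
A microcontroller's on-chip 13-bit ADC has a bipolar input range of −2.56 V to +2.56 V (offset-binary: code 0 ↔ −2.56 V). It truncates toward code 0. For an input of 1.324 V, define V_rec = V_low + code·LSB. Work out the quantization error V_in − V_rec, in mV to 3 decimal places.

LSB = 5.12/2^13 = 0.625 mV.
(V_in − V_low)/LSB = (1.324 − (−2.56))/0.000625 = 6214.4000 → code 6214 (floor).
Reconstructed: 1.32375 V.
Difference: 0.00025 V → 0.250 mV.

0.250 mV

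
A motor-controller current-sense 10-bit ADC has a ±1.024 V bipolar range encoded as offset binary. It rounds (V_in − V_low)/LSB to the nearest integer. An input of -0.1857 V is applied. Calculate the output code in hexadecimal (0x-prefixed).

code 0x1A3 (decimal 419)

LSB = 2.048 V / 1024 = 2.000 mV.
(V_in − V_low)/LSB = (-0.1857 − (−1.024)) / 0.002 = 419.150.
So the output code is 419.
In hexadecimal (0x-prefixed): 0x1A3.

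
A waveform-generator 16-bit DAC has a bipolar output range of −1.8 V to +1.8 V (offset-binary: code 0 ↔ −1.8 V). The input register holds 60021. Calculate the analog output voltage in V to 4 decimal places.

1.4971 V

LSB = 3.6 V / 2^16 = 54.93 µV.
V_out = (−1.8) + 60021 × 5.49316e-05 V = 1.49705 V.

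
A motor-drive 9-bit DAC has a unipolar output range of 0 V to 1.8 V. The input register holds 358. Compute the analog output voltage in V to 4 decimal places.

LSB = 1.8 V / 2^9 = 3.516 mV.
V_out = 0 + 358 × 0.00351563 V = 1.25859 V.

1.2586 V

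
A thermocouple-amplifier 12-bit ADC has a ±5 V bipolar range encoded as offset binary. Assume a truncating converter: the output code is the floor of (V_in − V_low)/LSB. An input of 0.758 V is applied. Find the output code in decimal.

Full-scale span = 10 V; LSB = 10/2^12 = 2.441 mV.
(V_in − V_low)/LSB = (0.758 − (−5)) / 0.00244141 = 2358.477.
Floor → code 2358.

code 2358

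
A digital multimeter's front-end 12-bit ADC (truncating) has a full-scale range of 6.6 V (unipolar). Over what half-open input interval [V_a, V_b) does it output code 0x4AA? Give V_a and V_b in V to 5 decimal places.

[1.92393 V, 1.92554 V)

LSB = 6.6/2^12 = 1.611 mV.
Code 0x4AA = 1194 decimal.
V_a = V_low + 1194·LSB = 1.92393 V; V_b = V_low + 1195·LSB = 1.92554 V.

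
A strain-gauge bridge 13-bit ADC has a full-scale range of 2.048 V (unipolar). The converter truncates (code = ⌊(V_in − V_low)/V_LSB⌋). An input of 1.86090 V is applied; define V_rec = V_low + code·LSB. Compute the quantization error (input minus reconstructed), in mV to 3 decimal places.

0.150 mV

Step size: 2.048 V ÷ 2^13 = 250.00 µV.
(1.86090 − 0)/0.00025 = 7443.6000; ⌊·⌋ gives code 7443.
Code 7443 maps back to 0 + 7443×0.00025 V = 1.86075 V.
Error = 1.86090 − 1.86075 = 0.00015 V = 0.150 mV.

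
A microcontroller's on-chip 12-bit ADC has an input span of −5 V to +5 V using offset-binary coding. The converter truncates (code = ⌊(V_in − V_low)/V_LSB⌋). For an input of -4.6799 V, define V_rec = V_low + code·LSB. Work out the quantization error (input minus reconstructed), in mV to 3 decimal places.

One LSB is 10 V / 4096 = 2.441 mV.
(V_in − V_low)/LSB = (-4.6799 − (−5))/0.00244141 = 131.1130 → code 131 (floor).
V_rec = (−5) + 131·0.00244141 = -4.6801758 V.
Difference: 0.000275781 V → 0.276 mV.

0.276 mV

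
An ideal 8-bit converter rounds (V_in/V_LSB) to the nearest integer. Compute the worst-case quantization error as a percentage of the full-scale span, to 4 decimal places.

Rounding → worst-case error = ½ LSB = V_FS/2^9, so 100/512 = 0.195312 % of full scale.

0.1953 %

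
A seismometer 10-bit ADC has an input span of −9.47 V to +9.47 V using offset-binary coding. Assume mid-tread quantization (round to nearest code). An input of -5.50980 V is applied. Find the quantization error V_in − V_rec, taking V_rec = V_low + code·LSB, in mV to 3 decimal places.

Step size: 18.94 V ÷ 2^10 = 18.496 mV.
Scaled input = 214.1101 LSBs, so code = 214.
V_rec = (−9.47) + 214·0.0184961 = -5.5118359 V.
Error = -5.50980 − (−5.5118359) = 0.00203594 V = 2.036 mV.

2.036 mV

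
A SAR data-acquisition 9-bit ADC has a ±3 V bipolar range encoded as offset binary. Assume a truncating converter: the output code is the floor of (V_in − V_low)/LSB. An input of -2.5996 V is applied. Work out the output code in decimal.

code 34

Full-scale span = 6 V; LSB = 6/2^9 = 11.719 mV.
(-2.5996 − (−3)) / 0.0117188 = 34.167 LSBs.
⌊·⌋(34.167) = 34.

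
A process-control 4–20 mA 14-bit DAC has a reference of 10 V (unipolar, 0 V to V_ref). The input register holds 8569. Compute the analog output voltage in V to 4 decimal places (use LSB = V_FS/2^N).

5.2301 V

LSB = 10 V / 2^14 = 0.610 mV.
V_out = 0 + 8569 × 0.000610352 V = 5.2301 V.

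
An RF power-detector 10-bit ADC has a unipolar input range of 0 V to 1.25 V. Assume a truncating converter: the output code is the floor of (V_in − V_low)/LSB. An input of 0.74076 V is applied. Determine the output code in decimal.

LSB = 1.25 V / 1024 = 1.221 mV.
Input sits at 606.831 steps above V_low.
So the output code is 606.

code 606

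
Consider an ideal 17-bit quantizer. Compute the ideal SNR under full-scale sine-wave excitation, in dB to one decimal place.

SNR ≈ 6.02·N + 1.76 dB = 6.02·17 + 1.76 = 104.10 dB.

104.1 dB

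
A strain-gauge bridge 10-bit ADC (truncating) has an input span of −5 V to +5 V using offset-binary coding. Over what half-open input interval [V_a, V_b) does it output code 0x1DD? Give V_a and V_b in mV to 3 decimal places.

[-341.797 mV, -332.031 mV)

LSB = 10/2^10 = 9.766 mV.
Code 0x1DD = 477 decimal.
V_a = V_low + 477·LSB = -0.341797 V; V_b = V_low + 478·LSB = -0.332031 V.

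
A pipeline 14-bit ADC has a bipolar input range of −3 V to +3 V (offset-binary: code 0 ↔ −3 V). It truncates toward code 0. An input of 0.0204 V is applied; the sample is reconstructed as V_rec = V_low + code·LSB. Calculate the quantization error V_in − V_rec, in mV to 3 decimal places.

LSB = 6/2^14 = 366.21 µV.
Scaled input = 8247.7056 LSBs, so code = 8247.
Reconstructed: 0.020141602 V.
V_in − V_rec = 0.000258398 V = 0.258 mV.

0.258 mV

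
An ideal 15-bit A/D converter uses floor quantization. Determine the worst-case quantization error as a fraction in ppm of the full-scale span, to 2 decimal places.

Truncating → worst-case error = 1 LSB = V_FS/2^15, so 1e+06/32768 = 30.5176 ppm of full scale.

30.52 ppm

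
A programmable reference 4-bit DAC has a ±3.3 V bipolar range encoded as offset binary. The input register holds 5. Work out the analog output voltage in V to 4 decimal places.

LSB = 6.6 V / 2^4 = 412.500 mV.
V_out = (−3.3) + 5 × 0.4125 V = -1.2375 V.

-1.2375 V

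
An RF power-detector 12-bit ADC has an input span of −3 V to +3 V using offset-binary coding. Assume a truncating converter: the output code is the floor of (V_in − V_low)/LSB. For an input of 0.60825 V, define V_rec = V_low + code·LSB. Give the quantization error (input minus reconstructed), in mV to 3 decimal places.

0.340 mV

LSB = 6/2^12 = 1.465 mV.
(0.60825 − (−3))/0.00146484 = 2463.2320; ⌊·⌋ gives code 2463.
V_rec = (−3) + 2463·0.00146484 = 0.60791016 V.
Error = 0.60825 − 0.60791016 = 0.000339844 V = 0.340 mV.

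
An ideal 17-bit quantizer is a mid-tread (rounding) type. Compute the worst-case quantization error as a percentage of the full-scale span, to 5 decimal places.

Rounding → worst-case error = ½ LSB = V_FS/2^18, so 100/262144 = 0.00038147 % of full scale.

0.00038 %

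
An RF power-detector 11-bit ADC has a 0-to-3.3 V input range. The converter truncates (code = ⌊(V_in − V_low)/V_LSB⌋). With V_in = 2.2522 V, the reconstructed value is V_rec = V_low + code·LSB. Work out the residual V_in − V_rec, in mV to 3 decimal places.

1.175 mV

LSB = 3.3/2^11 = 1.611 mV.
(2.2522 − 0)/0.00161133 = 1397.7290; ⌊·⌋ gives code 1397.
V_rec = 0 + 1397·0.00161133 = 2.2510254 V.
Difference: 0.00117461 V → 1.175 mV.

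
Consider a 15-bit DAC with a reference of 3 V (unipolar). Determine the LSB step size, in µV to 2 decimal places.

91.55 µV

Full-scale span = 3 V.
LSB = 3 / 2^15 = 3 / 32768 = 9.15527e-05 V = 91.55 µV.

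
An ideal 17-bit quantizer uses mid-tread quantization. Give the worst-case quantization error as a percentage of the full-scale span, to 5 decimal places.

0.00038 %

Rounding → worst-case error = ½ LSB = V_FS/2^18, so 100/262144 = 0.00038147 % of full scale.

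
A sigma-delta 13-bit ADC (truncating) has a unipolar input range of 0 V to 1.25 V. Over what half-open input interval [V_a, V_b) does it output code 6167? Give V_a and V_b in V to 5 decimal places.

[0.94101 V, 0.94116 V)

LSB = 1.25/2^13 = 152.59 µV.
V_a = V_low + 6167·LSB = 0.94101 V; V_b = V_low + 6168·LSB = 0.941162 V.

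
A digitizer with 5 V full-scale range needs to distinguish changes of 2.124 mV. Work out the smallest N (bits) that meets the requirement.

Number of steps required ≥ 5 V / 2.124 mV = 2354.05.
Need 2^N ≥ 2354.05; 2^11 = 2048, 2^12 = 4096.
Minimum N = 12.

12 bits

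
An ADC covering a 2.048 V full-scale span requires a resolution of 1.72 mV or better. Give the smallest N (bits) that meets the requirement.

Number of steps required ≥ 2.048 V / 1.72 mV = 1190.70.
Need 2^N ≥ 1190.70; 2^10 = 1024, 2^11 = 2048.
Minimum N = 11.

11 bits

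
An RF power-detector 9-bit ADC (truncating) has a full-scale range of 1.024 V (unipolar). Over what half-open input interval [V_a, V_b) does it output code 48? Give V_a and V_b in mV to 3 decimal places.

LSB = 1.024/2^9 = 2.000 mV.
V_a = V_low + 48·LSB = 0.096 V; V_b = V_low + 49·LSB = 0.098 V.

[96.000 mV, 98.000 mV)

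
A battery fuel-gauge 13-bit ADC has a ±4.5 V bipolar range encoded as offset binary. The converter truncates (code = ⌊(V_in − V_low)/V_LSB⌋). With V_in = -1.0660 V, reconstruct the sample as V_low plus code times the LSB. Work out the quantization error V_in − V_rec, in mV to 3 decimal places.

One LSB is 9 V / 8192 = 1.099 mV.
(-1.0660 − (−4.5))/0.00109863 = 3125.7031; ⌊·⌋ gives code 3125.
V_rec = (−4.5) + 3125·0.00109863 = -1.0667725 V.
Error = -1.0660 − (−1.0667725) = 0.000772461 V = 0.772 mV.

0.772 mV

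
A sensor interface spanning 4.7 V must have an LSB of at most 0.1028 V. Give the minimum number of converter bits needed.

6 bits

Number of steps required ≥ 4.7 V / 0.1028 V = 45.72.
Need 2^N ≥ 45.72; 2^5 = 32, 2^6 = 64.
Minimum N = 6.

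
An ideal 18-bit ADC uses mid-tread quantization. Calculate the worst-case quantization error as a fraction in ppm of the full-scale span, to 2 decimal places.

1.91 ppm

Rounding → worst-case error = ½ LSB = V_FS/2^19, so 1e+06/524288 = 1.90735 ppm of full scale.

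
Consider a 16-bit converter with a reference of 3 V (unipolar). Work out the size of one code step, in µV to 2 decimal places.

Full-scale span = 3 V.
LSB = 3 / 2^16 = 3 / 65536 = 4.57764e-05 V = 45.78 µV.

45.78 µV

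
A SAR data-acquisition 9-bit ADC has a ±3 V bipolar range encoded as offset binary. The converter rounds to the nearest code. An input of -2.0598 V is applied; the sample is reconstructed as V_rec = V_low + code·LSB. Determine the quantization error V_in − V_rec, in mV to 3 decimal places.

LSB = 6/2^9 = 11.719 mV.
Scaled input = 80.2304 LSBs, so code = 80.
Reconstructed: -2.0625 V.
Difference: 0.0027 V → 2.700 mV.

2.700 mV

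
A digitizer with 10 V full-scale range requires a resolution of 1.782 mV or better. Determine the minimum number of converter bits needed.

Number of steps required ≥ 10 V / 1.782 mV = 5611.67.
Need 2^N ≥ 5611.67; 2^12 = 4096, 2^13 = 8192.
Minimum N = 13.

13 bits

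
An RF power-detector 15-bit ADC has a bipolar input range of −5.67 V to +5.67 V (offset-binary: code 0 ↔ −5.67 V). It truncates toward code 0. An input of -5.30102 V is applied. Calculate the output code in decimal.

LSB = 11.34 V / 32768 = 346.07 µV.
Input sits at 1066.203 steps above V_low.
Floor → code 1066.

code 1066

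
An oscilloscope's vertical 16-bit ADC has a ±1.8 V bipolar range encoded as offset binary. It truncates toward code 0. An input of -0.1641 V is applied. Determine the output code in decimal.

With 65536 levels over 3.6 V, one step is 54.93 µV.
(-0.1641 − (−1.8)) / 5.49316e-05 = 29780.651 LSBs.
So the output code is 29780.

code 29780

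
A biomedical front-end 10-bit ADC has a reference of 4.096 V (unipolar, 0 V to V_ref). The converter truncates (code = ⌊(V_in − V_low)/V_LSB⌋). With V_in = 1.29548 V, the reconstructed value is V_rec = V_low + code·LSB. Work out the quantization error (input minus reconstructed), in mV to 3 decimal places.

3.480 mV

LSB = 4.096/2^10 = 4.000 mV.
(1.29548 − 0)/0.004 = 323.8700; ⌊·⌋ gives code 323.
Reconstructed: 1.292 V.
V_in − V_rec = 0.00348 V = 3.480 mV.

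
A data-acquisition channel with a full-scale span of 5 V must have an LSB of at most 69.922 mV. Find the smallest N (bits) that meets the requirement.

Number of steps required ≥ 5 V / 69.922 mV = 71.51.
Need 2^N ≥ 71.51; 2^6 = 64, 2^7 = 128.
Minimum N = 7.

7 bits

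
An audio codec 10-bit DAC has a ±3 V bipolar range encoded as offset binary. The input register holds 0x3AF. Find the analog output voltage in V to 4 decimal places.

LSB = 6 V / 2^10 = 5.859 mV.
Code 0x3AF = 943 decimal.
V_out = (−3) + 943 × 0.00585938 V = 2.52539 V.

2.5254 V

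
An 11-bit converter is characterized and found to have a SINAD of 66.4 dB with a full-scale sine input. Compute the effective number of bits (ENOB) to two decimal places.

10.74 bits

ENOB = (SINAD − 1.76) / 6.02 = (66.4 − 1.76)/6.02 = 10.738.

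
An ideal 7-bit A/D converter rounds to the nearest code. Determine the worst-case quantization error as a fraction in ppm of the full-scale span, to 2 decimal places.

Rounding → worst-case error = ½ LSB = V_FS/2^8, so 1e+06/256 = 3906.25 ppm of full scale.

3906.25 ppm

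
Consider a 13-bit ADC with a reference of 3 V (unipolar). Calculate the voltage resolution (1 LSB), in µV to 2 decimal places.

Full-scale span = 3 V.
LSB = 3 / 2^13 = 3 / 8192 = 0.000366211 V = 366.21 µV.

366.21 µV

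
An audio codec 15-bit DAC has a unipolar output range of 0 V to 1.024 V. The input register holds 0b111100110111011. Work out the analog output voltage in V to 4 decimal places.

0.9738 V

LSB = 1.024 V / 2^15 = 31.25 µV.
Code 0b111100110111011 = 31163 decimal.
V_out = 0 + 31163 × 3.125e-05 V = 0.973844 V.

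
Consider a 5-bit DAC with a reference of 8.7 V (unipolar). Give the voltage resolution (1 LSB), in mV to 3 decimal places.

271.875 mV

Full-scale span = 8.7 V.
LSB = 8.7 / 2^5 = 8.7 / 32 = 0.271875 V = 271.875 mV.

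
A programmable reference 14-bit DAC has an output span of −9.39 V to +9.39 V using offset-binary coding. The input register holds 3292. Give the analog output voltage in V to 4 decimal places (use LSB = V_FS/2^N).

LSB = 18.78 V / 2^14 = 1.146 mV.
V_out = (−9.39) + 3292 × 0.00114624 V = -5.61658 V.

-5.6166 V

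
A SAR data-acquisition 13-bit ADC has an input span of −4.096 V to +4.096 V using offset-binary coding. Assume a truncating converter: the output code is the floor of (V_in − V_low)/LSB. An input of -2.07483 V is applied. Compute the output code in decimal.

LSB = 8.192 V / 8192 = 1.000 mV.
(-2.07483 − (−4.096)) / 0.001 = 2021.170 LSBs.
Floor → code 2021.

code 2021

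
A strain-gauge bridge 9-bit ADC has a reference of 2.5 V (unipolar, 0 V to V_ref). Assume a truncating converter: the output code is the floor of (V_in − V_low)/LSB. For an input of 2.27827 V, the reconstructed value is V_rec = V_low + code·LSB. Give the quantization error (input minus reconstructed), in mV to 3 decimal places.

Step size: 2.5 V ÷ 2^9 = 4.883 mV.
(2.27827 − 0)/0.00488281 = 466.5897; ⌊·⌋ gives code 466.
Code 466 maps back to 0 + 466×0.00488281 V = 2.2753906 V.
Difference: 0.00287937 V → 2.879 mV.

2.879 mV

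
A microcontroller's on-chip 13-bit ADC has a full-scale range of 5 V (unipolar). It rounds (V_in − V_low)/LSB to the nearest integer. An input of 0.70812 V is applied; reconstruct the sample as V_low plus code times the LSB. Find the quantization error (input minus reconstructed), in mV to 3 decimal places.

One LSB is 5 V / 8192 = 0.610 mV.
(V_in − V_low)/LSB = (0.70812 − 0)/0.000610352 = 1160.1838 → code 1160 (round).
Code 1160 maps back to 0 + 1160×0.000610352 V = 0.70800781 V.
Error = 0.70812 − 0.70800781 = 0.000112187 V = 0.112 mV.

0.112 mV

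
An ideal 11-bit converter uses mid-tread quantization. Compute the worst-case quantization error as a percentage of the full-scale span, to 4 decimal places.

0.0244 %

Rounding → worst-case error = ½ LSB = V_FS/2^12, so 100/4096 = 0.0244141 % of full scale.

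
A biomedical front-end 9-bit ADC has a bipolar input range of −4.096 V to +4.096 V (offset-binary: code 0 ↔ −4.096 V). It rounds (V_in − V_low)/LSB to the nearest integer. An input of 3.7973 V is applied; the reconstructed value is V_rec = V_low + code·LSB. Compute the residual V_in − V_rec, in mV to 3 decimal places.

5.300 mV

LSB = 8.192/2^9 = 16.000 mV.
(V_in − V_low)/LSB = (3.7973 − (−4.096))/0.016 = 493.3313 → code 493 (round).
V_rec = (−4.096) + 493·0.016 = 3.792 V.
Difference: 0.0053 V → 5.300 mV.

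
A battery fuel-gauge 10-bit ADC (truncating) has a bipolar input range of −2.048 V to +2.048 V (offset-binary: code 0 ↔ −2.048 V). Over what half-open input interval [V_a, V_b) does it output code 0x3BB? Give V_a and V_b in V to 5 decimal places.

[1.77200 V, 1.77600 V)

LSB = 4.096/2^10 = 4.000 mV.
Code 0x3BB = 955 decimal.
V_a = V_low + 955·LSB = 1.772 V; V_b = V_low + 956·LSB = 1.776 V.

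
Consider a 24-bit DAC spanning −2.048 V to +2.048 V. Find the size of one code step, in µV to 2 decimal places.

Full-scale span = 4.096 V.
LSB = 4.096 / 2^24 = 4.096 / 16777216 = 2.44141e-07 V = 0.24 µV.

0.24 µV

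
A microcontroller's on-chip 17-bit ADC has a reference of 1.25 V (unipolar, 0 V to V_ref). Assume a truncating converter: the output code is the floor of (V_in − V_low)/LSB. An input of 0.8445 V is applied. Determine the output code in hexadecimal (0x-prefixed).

Full-scale span = 1.25 V; LSB = 1.25/2^17 = 9.54 µV.
(0.8445 − 0) / 9.53674e-06 = 88552.243 LSBs.
Floor → code 88552.
In hexadecimal (0x-prefixed): 0x159E8.

code 0x159E8 (decimal 88552)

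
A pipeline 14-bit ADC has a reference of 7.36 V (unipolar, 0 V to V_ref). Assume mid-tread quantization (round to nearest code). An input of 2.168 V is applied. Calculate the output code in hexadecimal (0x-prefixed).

code 0x12DA (decimal 4826)

With 16384 levels over 7.36 V, one step is 449.22 µV.
Input sits at 4826.157 steps above V_low.
Round → code 4826.
In hexadecimal (0x-prefixed): 0x12DA.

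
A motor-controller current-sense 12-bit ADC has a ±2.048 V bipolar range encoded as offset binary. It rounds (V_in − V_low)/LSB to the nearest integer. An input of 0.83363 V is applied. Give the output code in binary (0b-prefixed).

code 0b101101000010 (decimal 2882)

Full-scale span = 4.096 V; LSB = 4.096/2^12 = 1.000 mV.
(0.83363 − (−2.048)) / 0.001 = 2881.630 LSBs.
Round → code 2882.
In binary (0b-prefixed): 0b101101000010.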